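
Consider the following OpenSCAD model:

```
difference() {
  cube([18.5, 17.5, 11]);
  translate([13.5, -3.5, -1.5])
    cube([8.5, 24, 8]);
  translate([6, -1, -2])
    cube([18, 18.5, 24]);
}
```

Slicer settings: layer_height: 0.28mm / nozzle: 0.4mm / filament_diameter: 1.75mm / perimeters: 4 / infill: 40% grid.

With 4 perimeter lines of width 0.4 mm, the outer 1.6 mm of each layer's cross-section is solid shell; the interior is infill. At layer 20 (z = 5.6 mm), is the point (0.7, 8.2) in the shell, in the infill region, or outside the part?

At z = 5.6 mm: the cube (footprint 18.5×17.5) is included at this height; the 8.5×24 cube at (13.5, -3.5) contributes its full rectangle; the cube at (6, -1) is present — its section is the full 18×18.5 rectangle; Subtracting the remaining from the first: starting from the 18.5×17.5 cube, the 8.5×24 cube at (13.5, -3.5) partially overlaps it — only the 87.50 mm² overlap (of its 204.00 mm²) is removed, clipping the outline; the 18×18.5 cube at (6, -1) partially overlaps it — only the 131.25 mm² overlap (of its 333.00 mm²) is removed, clipping the outline — 1 connected region. Overall, the cross-section is a single solid region. The nearest boundary edge runs (0.00, 0.00)→(0.00, 17.50); distance from the point to it = 0.70 mm. The point is inside the cross-section, 0.70 mm from the nearest boundary — within the 1.6 mm shell band (4 × 0.4).

shell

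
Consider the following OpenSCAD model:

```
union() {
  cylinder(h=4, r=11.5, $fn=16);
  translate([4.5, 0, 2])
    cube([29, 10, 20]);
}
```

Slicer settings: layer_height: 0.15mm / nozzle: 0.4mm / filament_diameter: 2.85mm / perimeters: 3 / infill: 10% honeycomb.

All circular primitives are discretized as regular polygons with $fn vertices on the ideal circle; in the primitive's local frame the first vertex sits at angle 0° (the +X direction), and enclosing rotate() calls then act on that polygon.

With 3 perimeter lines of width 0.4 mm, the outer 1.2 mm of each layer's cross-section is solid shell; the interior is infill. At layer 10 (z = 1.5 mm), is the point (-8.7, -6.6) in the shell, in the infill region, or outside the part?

At z = 1.5 mm: the r=11.5 cylinder gives a regular 16-gon of circumradius 11.5 (constant along its height); the cube at (4.5, 0) is absent (z outside [2, 22]); Combining (union): only the r=11.5 cylinder is present, so the union is just that shape — 1 connected region. Overall, the cross-section is a single solid region. The nearest boundary edge runs (-10.62, -4.40)→(-8.13, -8.13); distance from the point to it = 0.38 mm. The point is inside the cross-section, 0.38 mm from the nearest boundary — within the 1.2 mm shell band (3 × 0.4).

shell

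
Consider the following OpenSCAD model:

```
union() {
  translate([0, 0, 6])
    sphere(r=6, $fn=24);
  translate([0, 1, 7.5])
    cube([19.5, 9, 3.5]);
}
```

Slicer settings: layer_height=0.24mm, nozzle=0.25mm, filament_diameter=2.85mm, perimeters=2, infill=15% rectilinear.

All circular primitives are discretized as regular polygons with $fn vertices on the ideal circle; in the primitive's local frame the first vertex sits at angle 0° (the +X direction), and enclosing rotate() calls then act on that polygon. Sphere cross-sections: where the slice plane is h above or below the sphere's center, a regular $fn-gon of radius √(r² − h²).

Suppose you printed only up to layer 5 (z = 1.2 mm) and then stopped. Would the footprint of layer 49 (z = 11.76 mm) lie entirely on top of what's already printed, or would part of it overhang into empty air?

entirely on top

Compare the two slices. At z = 1.2: the r=6 sphere contributes a regular 24-gon of circumradius √(6²−4.8²) = 3.600 (area = (24/2)·3.600²·sin(360°/24) = 40.25 mm²); the cube at (0, 1) is not intersected at this z (z outside [7.5, 11]); Combining (union): only the r=6 sphere is present, so the union is just that shape — area = 40.25 mm². At z = 11.76: the r=6 sphere slices to a regular 24-gon of circumradius 1.680 (√(r²−h²) with h=5.76 from center) (area = (24/2)·1.680²·sin(360°/24) = 8.77 mm²); the cube at (0, 1) does not reach this height (z outside [7.5, 11]); Merging all regions: only the r=6 sphere is present, so the union is just that shape — area = 8.77 mm². Checking containment: the cross-section at z = 11.76 is a subset of the cross-section at z = 1.2.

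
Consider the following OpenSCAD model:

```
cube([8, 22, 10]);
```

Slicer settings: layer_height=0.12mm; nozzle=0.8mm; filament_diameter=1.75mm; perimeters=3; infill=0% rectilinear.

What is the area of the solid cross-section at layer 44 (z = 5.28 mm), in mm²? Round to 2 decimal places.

176.00 mm²

At z = 5.28 mm: the 8×22 cube contributes its full rectangle (area 176.00 mm²). Overall, the cross-section is a single solid region. Net area = 176.00 mm².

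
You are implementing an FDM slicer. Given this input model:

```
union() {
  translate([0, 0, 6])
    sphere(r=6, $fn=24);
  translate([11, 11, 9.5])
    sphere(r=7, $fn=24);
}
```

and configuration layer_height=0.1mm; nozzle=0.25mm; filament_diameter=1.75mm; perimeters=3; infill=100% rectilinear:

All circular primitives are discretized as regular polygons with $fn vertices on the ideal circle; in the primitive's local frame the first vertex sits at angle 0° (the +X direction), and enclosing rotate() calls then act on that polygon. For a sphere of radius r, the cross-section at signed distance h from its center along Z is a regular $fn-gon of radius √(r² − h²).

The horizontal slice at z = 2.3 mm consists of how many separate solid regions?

At z = 2.3 mm: the sphere: section is a regular 24-gon, circumradius = √(r²−h²) = √(6²−3.7²) = 4.723; the sphere at (11, 11) is not intersected at this z (|z−center|=7.200 > r=7); Merging all regions: only the r=6 sphere is present, so the union is just that shape — 1 connected region. The result has 1 disconnected region.

1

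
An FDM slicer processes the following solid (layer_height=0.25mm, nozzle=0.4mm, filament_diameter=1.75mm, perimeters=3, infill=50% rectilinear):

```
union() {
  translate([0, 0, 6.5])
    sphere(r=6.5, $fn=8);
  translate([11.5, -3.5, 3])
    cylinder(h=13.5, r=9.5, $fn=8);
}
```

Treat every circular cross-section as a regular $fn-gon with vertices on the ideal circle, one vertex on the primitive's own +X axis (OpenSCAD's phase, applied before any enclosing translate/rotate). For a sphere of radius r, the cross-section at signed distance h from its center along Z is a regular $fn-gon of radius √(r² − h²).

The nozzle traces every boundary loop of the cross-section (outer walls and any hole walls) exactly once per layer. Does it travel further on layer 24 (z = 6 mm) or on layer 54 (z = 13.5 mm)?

Layer 24 (z = 6): the sphere: section is a regular 8-gon, circumradius = √(r²−h²) = √(6.5²−0.5²) = 6.481 (perimeter = 2·8·6.481·sin(180°/8) = 39.68 mm); the r=9.5 cylinder at (11.5, -3.5) gives a regular 8-gon of circumradius 9.5 (constant along its height) (perimeter = 2·8·9.500·sin(180°/8) = 58.17 mm); Combining (union): the regions partially overlap (shared area 19.70 mm²), so the edge portions inside another operand are dropped and the merged outline is re-measured after clipping — boundary = 77.70 mm. So its perimeter = 77.70 mm. Layer 54 (z = 13.5): the sphere is absent (|z−center|=7.000 > r=6.5); the r=9.5 cylinder at (11.5, -3.5) gives a regular 8-gon of circumradius 9.5 (constant along its height) (perimeter = 2·8·9.500·sin(180°/8) = 58.17 mm); Merging all regions: only the r=9.5 cylinder at (11.5, -3.5) is present, so the union is just that shape — boundary = 58.17 mm. So its perimeter = 58.17 mm. Layer 24 is larger (77.70 vs 58.17 mm).

layer 24 (z = 6 mm)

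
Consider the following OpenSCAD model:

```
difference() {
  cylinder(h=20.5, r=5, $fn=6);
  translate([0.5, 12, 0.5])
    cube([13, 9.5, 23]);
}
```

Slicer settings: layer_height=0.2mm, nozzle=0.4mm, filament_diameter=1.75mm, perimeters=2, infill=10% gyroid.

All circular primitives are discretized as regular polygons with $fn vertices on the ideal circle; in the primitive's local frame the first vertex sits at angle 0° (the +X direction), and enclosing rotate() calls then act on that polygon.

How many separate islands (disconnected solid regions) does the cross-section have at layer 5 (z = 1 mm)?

At z = 1 mm: the r=5 cylinder contributes a regular 6-gon of circumradius 5; the cube at (0.5, 12) (footprint 13×9.5) is included at this height; After the difference (first − rest): starting from the r=5 cylinder, the 13×9.5 cube at (0.5, 12) misses the remaining region (no effect) — 1 connected region. Overall, the cross-section is a single solid region. Island count = 1.

1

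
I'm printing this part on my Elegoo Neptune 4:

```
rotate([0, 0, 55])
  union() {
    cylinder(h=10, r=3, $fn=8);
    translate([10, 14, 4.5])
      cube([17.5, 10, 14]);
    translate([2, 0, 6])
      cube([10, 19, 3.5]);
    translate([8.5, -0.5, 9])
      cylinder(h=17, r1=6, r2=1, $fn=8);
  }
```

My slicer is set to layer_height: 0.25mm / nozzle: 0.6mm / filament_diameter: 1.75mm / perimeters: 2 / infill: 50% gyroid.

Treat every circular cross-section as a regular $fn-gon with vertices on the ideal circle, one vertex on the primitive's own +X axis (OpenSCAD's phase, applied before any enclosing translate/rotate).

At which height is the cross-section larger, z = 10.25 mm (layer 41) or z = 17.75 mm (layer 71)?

Layer 41 (z = 10.25): the cylinder does not reach this height (z outside [0, 10]); the cube at (10, 14) (footprint 17.5×10) is included at this height (area 175.00 mm²); the cube at (2, 0) is absent (z outside [6, 9.5]); the cone at (8.5, -0.5) (r1=6→r2=1) has section circumradius 5.632 here — a regular 8-gon (area = (8/2)·5.632²·sin(360°/8) = 89.73 mm²); Merging all regions: the 2 present regions are separate (no shared area or edge), so areas and boundary lengths simply add and each stays a separate island — area = 264.73 mm²; (rotated 55° about Z; rotation is an isometry so areas/perimeters/island counts are preserved). So its area = 264.73 mm². Layer 71 (z = 17.75): the cylinder does not reach this height (z outside [0, 10]); the cube at (10, 14) (footprint 17.5×10) is included at this height (area 175.00 mm²); the cube at (2, 0) is not intersected at this z (z outside [6, 9.5]); the cone at (8.5, -0.5) contributes a regular 8-gon of circumradius 3.426 (interpolated between r1=6 and r2=1 at t=0.515) (area = (8/2)·3.426²·sin(360°/8) = 33.21 mm²); Combining (union): the 2 present regions are separate (no shared area or edge), so areas and boundary lengths simply add and each stays a separate island — area = 208.21 mm²; (rotated 55° about Z; rotation is an isometry so areas/perimeters/island counts are preserved). So its area = 208.21 mm². Layer 41 is larger (264.73 vs 208.21 mm²).

layer 41 (z = 10.25 mm)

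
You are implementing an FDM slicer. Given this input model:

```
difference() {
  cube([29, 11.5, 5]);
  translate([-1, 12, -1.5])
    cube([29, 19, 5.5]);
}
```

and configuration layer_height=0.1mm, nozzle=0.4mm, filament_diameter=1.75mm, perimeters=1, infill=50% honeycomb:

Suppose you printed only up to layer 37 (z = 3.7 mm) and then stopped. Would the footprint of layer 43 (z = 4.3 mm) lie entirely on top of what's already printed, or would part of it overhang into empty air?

Compare the two slices. At z = 3.7: the cube is present — its section is the full 29×11.5 rectangle (area 333.50 mm²); the cube at (-1, 12) (footprint 29×19) is included at this height (area 551.00 mm²); After the difference (first − rest): starting from the 29×11.5 cube (333.50 mm²), the 29×19 cube at (-1, 12) misses the remaining region (no effect) — area = 333.50 mm². At z = 4.3: the 29×11.5 cube contributes its full rectangle (area 333.50 mm²); the cube at (-1, 12) does not reach this height (z outside [-1.5, 4]); Subtracting the remaining from the first: none of the subtracted shapes is present at this height, so the 29×11.5 cube is unchanged — area = 333.50 mm². Checking containment: the cross-section at z = 4.3 is a subset of the cross-section at z = 3.7.

entirely on top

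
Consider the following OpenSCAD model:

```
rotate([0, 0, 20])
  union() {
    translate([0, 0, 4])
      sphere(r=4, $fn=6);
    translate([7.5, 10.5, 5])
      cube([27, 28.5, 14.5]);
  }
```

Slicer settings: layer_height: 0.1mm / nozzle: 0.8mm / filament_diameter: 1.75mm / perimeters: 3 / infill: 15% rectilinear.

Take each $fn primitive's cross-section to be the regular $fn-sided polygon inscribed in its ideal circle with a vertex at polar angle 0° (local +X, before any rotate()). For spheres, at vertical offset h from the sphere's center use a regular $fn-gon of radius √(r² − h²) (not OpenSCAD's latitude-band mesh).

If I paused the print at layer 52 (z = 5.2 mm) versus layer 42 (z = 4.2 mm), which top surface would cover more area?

layer 52 (z = 5.2 mm)

Layer 52 (z = 5.2): the sphere: section is a regular 6-gon, circumradius = √(r²−h²) = √(4²−1.2²) = 3.816 (area = (6/2)·3.816²·sin(360°/6) = 37.83 mm²); the 27×28.5 cube at (7.5, 10.5) contributes its full rectangle (area 769.50 mm²); Combining (union): the 2 present regions are separate (no shared area or edge), so areas and boundary lengths simply add and each stays a separate island — area = 807.33 mm²; (rotated 20° about Z; rotation is an isometry so areas/perimeters/island counts are preserved). So its area = 807.33 mm². Layer 42 (z = 4.2): the r=4 sphere slices to a regular 6-gon of circumradius 3.995 (√(r²−h²) with h=0.2 from center) (area = (6/2)·3.995²·sin(360°/6) = 41.47 mm²); the cube at (7.5, 10.5) does not reach this height (z outside [5, 19.5]); Combining (union): only the r=4 sphere is present, so the union is just that shape — area = 41.47 mm²; (whole slice rotated 20° about Z — lengths, areas and connectivity unchanged). So its area = 41.47 mm². Layer 52 is larger (807.33 vs 41.47 mm²).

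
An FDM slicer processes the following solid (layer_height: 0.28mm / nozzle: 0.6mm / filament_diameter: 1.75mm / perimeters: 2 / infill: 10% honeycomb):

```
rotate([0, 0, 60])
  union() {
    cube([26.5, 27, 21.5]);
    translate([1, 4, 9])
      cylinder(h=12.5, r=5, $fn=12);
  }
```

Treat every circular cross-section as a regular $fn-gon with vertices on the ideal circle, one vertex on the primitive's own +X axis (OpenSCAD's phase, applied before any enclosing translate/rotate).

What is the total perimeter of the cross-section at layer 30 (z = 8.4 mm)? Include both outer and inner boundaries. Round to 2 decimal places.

At z = 8.4 mm: the 26.5×27 cube contributes its full rectangle (perimeter 107.00 mm); the cylinder at (1, 4) is absent (z outside [9, 21.5]); Taking the union: only the 26.5×27 cube is present, so the union is just that shape — boundary = 107.00 mm; (rotated 60° about Z; rotation is an isometry so areas/perimeters/island counts are preserved). Overall, the cross-section is a single solid region. Total boundary length (outer) = 107.00 mm.

107.00 mm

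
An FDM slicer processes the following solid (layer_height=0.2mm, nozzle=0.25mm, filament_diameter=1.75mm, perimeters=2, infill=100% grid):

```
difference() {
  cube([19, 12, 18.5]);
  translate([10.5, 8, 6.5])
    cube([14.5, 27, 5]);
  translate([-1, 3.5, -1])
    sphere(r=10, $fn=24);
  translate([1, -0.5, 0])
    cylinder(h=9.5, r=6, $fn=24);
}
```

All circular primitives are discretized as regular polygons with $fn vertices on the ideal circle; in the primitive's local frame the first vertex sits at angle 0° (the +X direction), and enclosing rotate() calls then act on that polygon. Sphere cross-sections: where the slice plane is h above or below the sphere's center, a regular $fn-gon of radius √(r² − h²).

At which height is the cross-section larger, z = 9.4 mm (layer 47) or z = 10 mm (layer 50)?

Layer 47 (z = 9.4): the cube is present — its section is the full 19×12 rectangle (area 228.00 mm²); the 14.5×27 cube at (10.5, 8) contributes its full rectangle (area 391.50 mm²); the sphere at (-1, 3.5) is absent (|z−center|=10.400 > r=10); the cylinder at (1, -0.5): section is a regular 24-gon, circumradius r=6 (area = (24/2)·6.000²·sin(360°/24) = 111.81 mm²); After the difference (first − rest): starting from the 19×12 cube (228.00 mm²), the 14.5×27 cube at (10.5, 8) partially overlaps it — only the 34.00 mm² overlap (of its 391.50 mm²) is removed, clipping the outline; the r=6 cylinder at (1, -0.5) partially overlaps it — only the 30.40 mm² overlap (of its 111.81 mm²) is removed, clipping the outline — area = 163.60 mm². So its area = 163.60 mm². Layer 50 (z = 10): the 19×12 cube contributes its full rectangle (area 228.00 mm²); the cube at (10.5, 8) (footprint 14.5×27) is included at this height (area 391.50 mm²); the sphere at (-1, 3.5) does not reach this height (|z−center|=11.000 > r=10); the cylinder at (1, -0.5) does not reach this height (z outside [0, 9.5]); After the difference (first − rest): starting from the 19×12 cube (228.00 mm²), the 14.5×27 cube at (10.5, 8) partially overlaps it — only the 34.00 mm² overlap (of its 391.50 mm²) is removed, clipping the outline — area = 194.00 mm². So its area = 194.00 mm². Layer 50 is larger (194.00 vs 163.60 mm²).

layer 50 (z = 10 mm)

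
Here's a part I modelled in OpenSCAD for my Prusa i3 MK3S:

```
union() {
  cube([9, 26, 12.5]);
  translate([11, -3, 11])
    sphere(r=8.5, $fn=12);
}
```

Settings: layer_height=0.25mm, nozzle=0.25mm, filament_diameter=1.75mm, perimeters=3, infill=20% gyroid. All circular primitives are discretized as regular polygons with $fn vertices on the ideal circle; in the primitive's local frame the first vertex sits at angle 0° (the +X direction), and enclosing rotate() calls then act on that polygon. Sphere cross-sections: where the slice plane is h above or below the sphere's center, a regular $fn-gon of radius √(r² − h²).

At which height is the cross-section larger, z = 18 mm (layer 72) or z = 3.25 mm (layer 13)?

layer 13 (z = 3.25 mm)

Layer 72 (z = 18): the cube is not intersected at this z (z outside [0, 12.5]); the r=8.5 sphere at (11, -3) contributes a regular 12-gon of circumradius √(8.5²−7²) = 4.822 (area = (12/2)·4.822²·sin(360°/12) = 69.75 mm²); Combining (union): only the r=8.5 sphere at (11, -3) is present, so the union is just that shape — area = 69.75 mm². So its area = 69.75 mm². Layer 13 (z = 3.25): the cube (footprint 9×26) is included at this height (area 234.00 mm²); the sphere at (11, -3): section is a regular 12-gon, circumradius = √(r²−h²) = √(8.5²−7.75²) = 3.491 (area = (12/2)·3.491²·sin(360°/12) = 36.56 mm²); Merging all regions: the 2 present regions are separate (no shared area or edge), so areas and boundary lengths simply add and each stays a separate island — area = 270.56 mm². So its area = 270.56 mm². Layer 13 is larger (270.56 vs 69.75 mm²).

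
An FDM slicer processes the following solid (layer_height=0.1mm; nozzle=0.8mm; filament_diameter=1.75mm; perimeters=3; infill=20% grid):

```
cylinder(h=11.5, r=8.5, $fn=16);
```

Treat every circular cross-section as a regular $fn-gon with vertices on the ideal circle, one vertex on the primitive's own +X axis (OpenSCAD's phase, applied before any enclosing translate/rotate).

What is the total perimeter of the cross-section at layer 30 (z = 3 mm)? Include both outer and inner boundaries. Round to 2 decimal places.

At z = 3 mm: the r=8.5 cylinder contributes a regular 16-gon of circumradius 8.5 (perimeter = 2·16·8.500·sin(180°/16) = 53.06 mm). Overall, the cross-section is a single solid region. Total boundary length (outer) = 53.06 mm.

53.06 mm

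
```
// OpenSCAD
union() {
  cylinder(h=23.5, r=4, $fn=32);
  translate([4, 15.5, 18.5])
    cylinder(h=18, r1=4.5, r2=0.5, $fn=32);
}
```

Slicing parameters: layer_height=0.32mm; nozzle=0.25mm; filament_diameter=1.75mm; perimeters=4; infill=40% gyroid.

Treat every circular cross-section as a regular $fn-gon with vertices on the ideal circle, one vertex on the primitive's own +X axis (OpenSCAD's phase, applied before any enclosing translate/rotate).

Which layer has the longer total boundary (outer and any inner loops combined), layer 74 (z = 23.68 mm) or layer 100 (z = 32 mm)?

Layer 74 (z = 23.68): the cylinder does not reach this height (z outside [0, 23.5]); the cone at (4, 15.5) (r1=4.5→r2=0.5) has section circumradius 3.349 here — a regular 32-gon (perimeter = 2·32·3.349·sin(180°/32) = 21.01 mm); Combining (union): only the cone at (4, 15.5) is present, so the union is just that shape — boundary = 21.01 mm. So its perimeter = 21.01 mm. Layer 100 (z = 32): the cylinder is not intersected at this z (z outside [0, 23.5]); the cone at (4, 15.5) contributes a regular 32-gon of circumradius 1.500 (interpolated between r1=4.5 and r2=0.5 at t=0.750) (perimeter = 2·32·1.500·sin(180°/32) = 9.41 mm); Taking the union: only the cone at (4, 15.5) is present, so the union is just that shape — boundary = 9.41 mm. So its perimeter = 9.41 mm. Layer 74 is larger (21.01 vs 9.41 mm).

layer 74 (z = 23.68 mm)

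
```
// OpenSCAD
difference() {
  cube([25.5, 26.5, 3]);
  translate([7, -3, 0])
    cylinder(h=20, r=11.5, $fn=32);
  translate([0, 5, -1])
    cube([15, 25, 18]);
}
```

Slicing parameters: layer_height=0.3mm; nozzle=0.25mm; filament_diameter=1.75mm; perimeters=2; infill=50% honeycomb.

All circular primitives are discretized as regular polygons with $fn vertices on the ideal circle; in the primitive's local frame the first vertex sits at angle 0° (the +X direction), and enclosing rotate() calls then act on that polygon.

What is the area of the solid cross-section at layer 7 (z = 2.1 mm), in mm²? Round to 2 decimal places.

268.63 mm²

At z = 2.1 mm: the cube is present — its section is the full 25.5×26.5 rectangle (area 675.75 mm²); the r=11.5 cylinder at (7, -3) gives a regular 32-gon of circumradius 11.5 (constant along its height) (area = (32/2)·11.500²·sin(360°/32) = 412.81 mm²); the cube at (0, 5) is present — its section is the full 15×25 rectangle (area 375.00 mm²); After the difference (first − rest): starting from the 25.5×26.5 cube (675.75 mm²), the r=11.5 cylinder at (7, -3) partially overlaps it — only the 123.14 mm² overlap (of its 412.81 mm²) is removed, clipping the outline; the 15×25 cube at (0, 5) partially overlaps it — only the 283.98 mm² overlap (of its 375.00 mm²) is removed, clipping the outline — area = 268.63 mm². Overall, the cross-section is a single solid region. Net area = 268.63 mm².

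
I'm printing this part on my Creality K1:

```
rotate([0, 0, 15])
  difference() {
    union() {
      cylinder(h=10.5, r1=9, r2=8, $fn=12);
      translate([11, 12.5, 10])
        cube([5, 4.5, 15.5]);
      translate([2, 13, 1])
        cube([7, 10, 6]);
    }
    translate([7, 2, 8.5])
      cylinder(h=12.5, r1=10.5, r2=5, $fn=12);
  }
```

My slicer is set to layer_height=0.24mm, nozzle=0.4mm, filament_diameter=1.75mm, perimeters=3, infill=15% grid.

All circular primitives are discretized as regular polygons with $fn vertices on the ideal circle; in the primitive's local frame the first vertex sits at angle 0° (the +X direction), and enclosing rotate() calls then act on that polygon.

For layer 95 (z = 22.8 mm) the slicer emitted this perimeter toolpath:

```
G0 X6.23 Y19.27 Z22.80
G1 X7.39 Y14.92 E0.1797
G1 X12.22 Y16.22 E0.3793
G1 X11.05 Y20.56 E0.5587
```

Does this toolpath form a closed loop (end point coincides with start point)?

no

Start point (G0): (6.23, 19.27). End point (last G1): the path does not return to the start — open.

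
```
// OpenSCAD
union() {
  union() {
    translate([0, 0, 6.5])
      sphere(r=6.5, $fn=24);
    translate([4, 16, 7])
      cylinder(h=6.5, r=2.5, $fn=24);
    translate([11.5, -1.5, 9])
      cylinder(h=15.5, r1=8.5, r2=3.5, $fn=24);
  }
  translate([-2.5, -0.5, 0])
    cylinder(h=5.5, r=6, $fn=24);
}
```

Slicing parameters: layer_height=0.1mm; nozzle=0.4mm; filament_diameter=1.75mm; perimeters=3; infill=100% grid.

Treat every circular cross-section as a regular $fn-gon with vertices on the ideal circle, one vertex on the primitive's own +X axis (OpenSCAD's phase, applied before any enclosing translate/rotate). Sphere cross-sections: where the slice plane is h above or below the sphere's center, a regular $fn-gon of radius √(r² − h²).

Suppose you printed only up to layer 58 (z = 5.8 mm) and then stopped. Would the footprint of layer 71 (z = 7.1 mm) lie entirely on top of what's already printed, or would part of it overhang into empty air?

Compare the two slices. At z = 5.8: the sphere: section is a regular 24-gon, circumradius = √(r²−h²) = √(6.5²−0.7²) = 6.462 (area = (24/2)·6.462²·sin(360°/24) = 129.70 mm²); the cylinder at (4, 16) does not reach this height (z outside [7, 13.5]); the cone at (11.5, -1.5) does not reach this height (z outside [9, 24.5]); Merging all regions: only the r=6.5 sphere is present, so the union is just that shape — area = 129.70 mm²; the cylinder at (-2.5, -0.5) does not reach this height (z outside [0, 5.5]); Merging all regions: only that combined region is present, so the union is just that shape — area = 129.70 mm². At z = 7.1: the r=6.5 sphere slices to a regular 24-gon of circumradius 6.472 (√(r²−h²) with h=0.6 from center) (area = (24/2)·6.472²·sin(360°/24) = 130.10 mm²); the r=2.5 cylinder at (4, 16) gives a regular 24-gon of circumradius 2.5 (constant along its height) (area = (24/2)·2.500²·sin(360°/24) = 19.41 mm²); the cone at (11.5, -1.5) is absent (z outside [9, 24.5]); Merging all regions: the 2 present regions are separate (no shared area or edge), so areas and boundary lengths simply add and each stays a separate island — area = 149.51 mm²; the cylinder at (-2.5, -0.5) is absent (z outside [0, 5.5]); Combining (union): only that combined region is present, so the union is just that shape — area = 149.51 mm². Checking containment: at z = 7.1 the cross-section extends beyond the z = 5.8 cross-section by about 19.82 mm².

part overhangs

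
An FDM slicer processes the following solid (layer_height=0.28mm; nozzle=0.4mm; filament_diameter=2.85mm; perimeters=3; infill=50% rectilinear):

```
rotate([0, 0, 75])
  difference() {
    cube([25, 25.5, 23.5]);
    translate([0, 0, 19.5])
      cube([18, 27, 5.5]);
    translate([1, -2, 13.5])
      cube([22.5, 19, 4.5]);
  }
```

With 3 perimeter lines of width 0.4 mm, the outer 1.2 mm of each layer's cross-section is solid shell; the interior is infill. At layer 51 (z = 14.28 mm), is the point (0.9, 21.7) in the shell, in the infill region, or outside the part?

outside

At z = 14.28 mm: the cube (footprint 25×25.5) is included at this height; the cube is not intersected at this z (z outside [19.5, 25]); the 22.5×19 cube at (1, -2) contributes its full rectangle; Taking the first minus the rest: starting from the 25×25.5 cube, the 22.5×19 cube at (1, -2) partially overlaps it — only the 382.50 mm² overlap (of its 427.50 mm²) is removed, clipping the outline — 1 connected region; (whole slice rotated 75° about Z — lengths, areas and connectivity unchanged). Overall, the cross-section is a single solid region. Undo the 75° rotation: the query point maps to (21.194, 4.747) in the un-rotated model frame. The nearest boundary edge runs (23.50, 0.00)→(23.50, 17.00); distance from the point to it = 2.31 mm. The point is not inside any of the regions above, so it lies outside the cross-section (2.31 mm from the nearest boundary).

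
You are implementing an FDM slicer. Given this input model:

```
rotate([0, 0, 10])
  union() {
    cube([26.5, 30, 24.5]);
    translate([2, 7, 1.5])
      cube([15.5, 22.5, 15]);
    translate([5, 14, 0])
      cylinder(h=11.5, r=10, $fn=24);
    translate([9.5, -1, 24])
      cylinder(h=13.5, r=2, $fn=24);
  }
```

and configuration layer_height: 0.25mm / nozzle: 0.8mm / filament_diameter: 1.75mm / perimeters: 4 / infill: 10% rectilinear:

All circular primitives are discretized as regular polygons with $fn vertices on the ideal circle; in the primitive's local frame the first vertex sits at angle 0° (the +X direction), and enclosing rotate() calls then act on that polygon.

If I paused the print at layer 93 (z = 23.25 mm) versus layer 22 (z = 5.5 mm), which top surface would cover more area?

Layer 93 (z = 23.25): the cube (footprint 26.5×30) is included at this height (area 795.00 mm²); the cube at (2, 7) does not reach this height (z outside [1.5, 16.5]); the cylinder at (5, 14) is not intersected at this z (z outside [0, 11.5]); the cylinder at (9.5, -1) is absent (z outside [24, 37.5]); Taking the union: only the 26.5×30 cube is present, so the union is just that shape — area = 795.00 mm²; (rotated 10° about Z; rotation is an isometry so areas/perimeters/island counts are preserved). So its area = 795.00 mm². Layer 22 (z = 5.5): the cube is present — its section is the full 26.5×30 rectangle (area 795.00 mm²); the cube at (2, 7) is present — its section is the full 15.5×22.5 rectangle (area 348.75 mm²); the cylinder at (5, 14): section is a regular 24-gon, circumradius r=10 (area = (24/2)·10.000²·sin(360°/24) = 310.58 mm²); the cylinder at (9.5, -1) does not reach this height (z outside [24, 37.5]); Taking the union: the regions partially overlap — summed areas 1454.33 mm² minus the doubly-counted overlap 599.11 mm² gives 855.23 mm² — area = 855.23 mm²; (rotated 10° about Z; rotation is an isometry so areas/perimeters/island counts are preserved). So its area = 855.23 mm². Layer 22 is larger (855.23 vs 795.00 mm²).

layer 22 (z = 5.5 mm)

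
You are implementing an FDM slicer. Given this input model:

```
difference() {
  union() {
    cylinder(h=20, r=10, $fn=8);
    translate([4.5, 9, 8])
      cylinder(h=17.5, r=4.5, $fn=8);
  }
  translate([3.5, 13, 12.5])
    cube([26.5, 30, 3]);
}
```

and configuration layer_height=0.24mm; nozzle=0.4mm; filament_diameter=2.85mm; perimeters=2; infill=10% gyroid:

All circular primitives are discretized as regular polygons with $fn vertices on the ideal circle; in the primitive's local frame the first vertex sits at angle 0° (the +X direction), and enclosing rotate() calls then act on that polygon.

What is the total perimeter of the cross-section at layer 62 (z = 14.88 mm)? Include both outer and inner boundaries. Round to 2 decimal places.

68.85 mm

At z = 14.88 mm: the r=10 cylinder contributes a regular 8-gon of circumradius 10 (perimeter = 2·8·10.000·sin(180°/8) = 61.23 mm); the cylinder at (4.5, 9): section is a regular 8-gon, circumradius r=4.5 (perimeter = 2·8·4.500·sin(180°/8) = 27.55 mm); Merging all regions: the regions partially overlap (shared area 21.46 mm²), so the edge portions inside another operand are dropped and the merged outline is re-measured after clipping — boundary = 68.95 mm; the cube at (3.5, 13) is present — its section is the full 26.5×30 rectangle (perimeter 113.00 mm); Taking the first minus the rest: starting from that combined region, the 26.5×30 cube at (3.5, 13) partially overlaps it — only the 0.59 mm² overlap (of its 795.00 mm²) is removed, clipping the outline — boundary = 68.85 mm. Overall, the cross-section is a single solid region. Total boundary length (outer) = 68.85 mm.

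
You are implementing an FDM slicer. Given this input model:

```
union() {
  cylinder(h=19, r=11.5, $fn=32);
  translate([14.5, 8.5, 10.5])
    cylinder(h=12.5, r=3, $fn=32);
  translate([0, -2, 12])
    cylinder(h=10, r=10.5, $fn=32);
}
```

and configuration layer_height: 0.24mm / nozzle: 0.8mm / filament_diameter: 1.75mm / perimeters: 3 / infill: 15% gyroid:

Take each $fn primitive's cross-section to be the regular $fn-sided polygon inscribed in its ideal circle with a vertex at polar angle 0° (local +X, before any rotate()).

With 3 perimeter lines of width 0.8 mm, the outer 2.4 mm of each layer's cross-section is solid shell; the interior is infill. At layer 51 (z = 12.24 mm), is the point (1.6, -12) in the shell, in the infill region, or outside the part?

shell

At z = 12.24 mm: the r=11.5 cylinder contributes a regular 32-gon of circumradius 11.5; the cylinder at (14.5, 8.5): section is a regular 32-gon, circumradius r=3; the cylinder at (0, -2): section is a regular 32-gon, circumradius r=10.5; Taking the union: the regions partially overlap (shared area 329.09 mm²), so overlapping operands fuse into one piece — 2 connected regions. Overall, the cross-section has 2 separate islands. The nearest boundary edge runs (2.05, -12.30)→(-0.00, -12.50); distance from the point to it = 0.34 mm. (Shell/infill is judged within the island containing the point — the largest one.) The point is inside the cross-section, 0.34 mm from the nearest boundary — within the 2.4 mm shell band (3 × 0.8).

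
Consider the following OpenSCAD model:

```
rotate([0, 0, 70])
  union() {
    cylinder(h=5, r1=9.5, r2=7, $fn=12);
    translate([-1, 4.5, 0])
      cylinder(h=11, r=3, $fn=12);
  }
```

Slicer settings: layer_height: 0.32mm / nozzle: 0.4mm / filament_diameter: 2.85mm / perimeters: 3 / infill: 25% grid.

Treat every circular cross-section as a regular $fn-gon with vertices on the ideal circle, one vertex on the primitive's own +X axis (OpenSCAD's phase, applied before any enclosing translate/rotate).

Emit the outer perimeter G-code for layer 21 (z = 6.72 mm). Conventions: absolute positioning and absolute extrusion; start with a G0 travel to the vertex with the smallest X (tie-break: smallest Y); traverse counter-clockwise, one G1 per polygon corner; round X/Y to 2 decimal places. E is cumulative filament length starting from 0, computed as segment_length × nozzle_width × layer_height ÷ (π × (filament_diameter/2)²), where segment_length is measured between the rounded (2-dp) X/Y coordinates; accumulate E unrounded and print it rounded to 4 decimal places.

G0 X-7.53 Y0.08 Z6.72
G1 X-6.87 Y-1.33 E0.0312
G1 X-5.60 Y-2.22 E0.0624
G1 X-4.05 Y-2.36 E0.0936
G1 X-2.64 Y-1.70 E0.1248
G1 X-1.75 Y-0.43 E0.1559
G1 X-1.62 Y1.12 E0.1871
G1 X-2.27 Y2.53 E0.2183
G1 X-3.54 Y3.42 E0.2494
G1 X-5.09 Y3.55 E0.2806
G1 X-6.50 Y2.90 E0.3118
G1 X-7.39 Y1.63 E0.3429
G1 X-7.53 Y0.08 E0.3741

At z = 6.72 mm: the cone is not intersected at this z (z outside [0, 5]); the r=3 cylinder at (-1, 4.5) gives a regular 12-gon of circumradius 3 (constant along its height); Taking the union: only the r=3 cylinder at (-1, 4.5) is present, so the union is just that shape — 1 connected region; (whole slice rotated 70° about Z — lengths, areas and connectivity unchanged). The outline is a single polygon with 12 vertices. Extrusion per mm of travel: 0.4 × 0.32 / (π × 1.425²) = 0.020065. Accumulating E over each segment gives final E = 0.3741.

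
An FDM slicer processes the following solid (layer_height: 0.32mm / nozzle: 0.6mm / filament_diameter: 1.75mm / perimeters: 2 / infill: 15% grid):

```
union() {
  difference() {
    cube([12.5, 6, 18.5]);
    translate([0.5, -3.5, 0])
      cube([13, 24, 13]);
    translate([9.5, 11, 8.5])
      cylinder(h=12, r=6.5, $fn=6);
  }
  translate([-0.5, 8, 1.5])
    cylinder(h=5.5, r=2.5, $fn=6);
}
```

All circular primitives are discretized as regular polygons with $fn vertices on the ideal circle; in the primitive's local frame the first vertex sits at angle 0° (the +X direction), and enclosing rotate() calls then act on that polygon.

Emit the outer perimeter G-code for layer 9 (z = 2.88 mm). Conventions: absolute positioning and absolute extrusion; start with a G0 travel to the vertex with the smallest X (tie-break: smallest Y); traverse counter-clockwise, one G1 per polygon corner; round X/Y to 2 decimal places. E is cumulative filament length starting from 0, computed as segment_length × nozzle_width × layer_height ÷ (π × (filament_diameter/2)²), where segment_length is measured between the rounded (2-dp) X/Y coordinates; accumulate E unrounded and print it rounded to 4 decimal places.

G0 X-3.00 Y8.00 Z2.88
G1 X-1.75 Y5.83 E0.1999
G1 X0.00 Y5.83 E0.3396
G1 X0.00 Y0.00 E0.8050
G1 X0.50 Y0.00 E0.8449
G1 X0.50 Y5.83 E1.3103
G1 X0.75 Y5.83 E1.3302
G1 X2.00 Y8.00 E1.5301
G1 X0.75 Y10.17 E1.7300
G1 X-1.75 Y10.17 E1.9296
G1 X-3.00 Y8.00 E2.1295

At z = 2.88 mm: the cube is present — its section is the full 12.5×6 rectangle; the 13×24 cube at (0.5, -3.5) contributes its full rectangle; the cylinder at (9.5, 11) is absent (z outside [8.5, 20.5]); After the difference (first − rest): starting from the 12.5×6 cube, the 13×24 cube at (0.5, -3.5) partially overlaps it — only the 72.00 mm² overlap (of its 312.00 mm²) is removed, clipping the outline — 1 connected region; the r=2.5 cylinder at (-0.5, 8) gives a regular 6-gon of circumradius 2.5 (constant along its height); Merging all regions: the regions partially overlap (shared area 0.08 mm²), so overlapping operands fuse into one piece — 1 connected region. The outline is a single polygon with 10 vertices. Extrusion per mm of travel: 0.6 × 0.32 / (π × 0.875²) = 0.079824. Accumulating E over each segment gives final E = 2.1295.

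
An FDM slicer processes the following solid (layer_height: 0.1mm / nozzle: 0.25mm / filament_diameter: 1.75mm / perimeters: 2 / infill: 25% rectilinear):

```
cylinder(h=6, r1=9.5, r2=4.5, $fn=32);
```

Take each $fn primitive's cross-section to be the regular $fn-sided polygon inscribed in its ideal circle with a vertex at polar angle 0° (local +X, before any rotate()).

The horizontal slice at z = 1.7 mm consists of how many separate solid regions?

1

At z = 1.7 mm: the cone contributes a regular 32-gon of circumradius 8.083 (interpolated between r1=9.5 and r2=4.5 at t=0.283). The result has 1 disconnected region.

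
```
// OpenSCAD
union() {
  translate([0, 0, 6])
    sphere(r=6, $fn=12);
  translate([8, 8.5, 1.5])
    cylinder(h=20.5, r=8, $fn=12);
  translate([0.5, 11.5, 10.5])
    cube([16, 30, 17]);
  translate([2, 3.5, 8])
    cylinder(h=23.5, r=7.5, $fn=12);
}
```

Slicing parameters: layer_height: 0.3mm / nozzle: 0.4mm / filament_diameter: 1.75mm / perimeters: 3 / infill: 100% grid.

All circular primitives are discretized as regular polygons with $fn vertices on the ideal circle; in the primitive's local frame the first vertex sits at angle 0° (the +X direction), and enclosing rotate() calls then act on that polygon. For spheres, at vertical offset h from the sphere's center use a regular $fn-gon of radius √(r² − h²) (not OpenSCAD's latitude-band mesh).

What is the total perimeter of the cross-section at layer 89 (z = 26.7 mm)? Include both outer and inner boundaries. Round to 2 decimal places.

At z = 26.7 mm: the sphere is not intersected at this z (|z−center|=20.700 > r=6); the cylinder at (8, 8.5) is not intersected at this z (z outside [1.5, 22]); the cube at (0.5, 11.5) is present — its section is the full 16×30 rectangle (perimeter 92.00 mm); the r=7.5 cylinder at (2, 3.5) gives a regular 12-gon of circumradius 7.5 (constant along its height) (perimeter = 2·12·7.500·sin(180°/12) = 46.59 mm); Taking the union: the 2 present regions are separate (no shared area or edge), so areas and boundary lengths simply add and each stays a separate island — boundary = 138.59 mm. Overall, the cross-section has 2 separate islands. Total boundary length (outer) = 138.59 mm.

138.59 mm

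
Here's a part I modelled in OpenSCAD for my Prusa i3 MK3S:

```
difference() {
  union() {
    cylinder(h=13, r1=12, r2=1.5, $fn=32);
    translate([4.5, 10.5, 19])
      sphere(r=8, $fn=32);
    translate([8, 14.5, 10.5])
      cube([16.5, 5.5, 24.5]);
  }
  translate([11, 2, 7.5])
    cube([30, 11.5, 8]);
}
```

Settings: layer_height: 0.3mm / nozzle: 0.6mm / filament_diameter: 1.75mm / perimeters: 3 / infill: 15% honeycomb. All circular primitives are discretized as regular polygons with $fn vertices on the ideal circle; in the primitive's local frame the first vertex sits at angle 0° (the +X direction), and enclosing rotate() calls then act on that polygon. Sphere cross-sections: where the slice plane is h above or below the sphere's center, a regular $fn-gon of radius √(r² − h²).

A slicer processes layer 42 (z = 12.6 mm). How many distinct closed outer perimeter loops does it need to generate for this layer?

At z = 12.6 mm: the cone: at t=0.969 of its height the radius interpolates to r₁+(r₂−r₁)t = 1.823, giving a regular 32-gon of that circumradius; the r=8 sphere at (4.5, 10.5) contributes a regular 32-gon of circumradius √(8²−6.4²) = 4.800; the cube at (8, 14.5) (footprint 16.5×5.5) is included at this height; Merging all regions: the 3 present regions are separate (no shared area or edge), so areas and boundary lengths simply add and each stays a separate island — 3 connected regions; the cube at (11, 2) (footprint 30×11.5) is included at this height; Subtracting the remaining from the first: starting from that combined region, the 30×11.5 cube at (11, 2) misses the remaining region (no effect) — 3 connected regions. The result has 3 disconnected regions.

3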